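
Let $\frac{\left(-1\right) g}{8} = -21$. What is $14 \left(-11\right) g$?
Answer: $-25872$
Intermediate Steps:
$g = 168$ ($g = \left(-8\right) \left(-21\right) = 168$)
$14 \left(-11\right) g = 14 \left(-11\right) 168 = \left(-154\right) 168 = -25872$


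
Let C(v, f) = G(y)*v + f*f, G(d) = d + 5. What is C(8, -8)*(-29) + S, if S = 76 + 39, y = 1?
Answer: -3133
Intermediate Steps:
S = 115
G(d) = 5 + d
C(v, f) = f² + 6*v (C(v, f) = (5 + 1)*v + f*f = 6*v + f² = f² + 6*v)
C(8, -8)*(-29) + S = ((-8)² + 6*8)*(-29) + 115 = (64 + 48)*(-29) + 115 = 112*(-29) + 115 = -3248 + 115 = -3133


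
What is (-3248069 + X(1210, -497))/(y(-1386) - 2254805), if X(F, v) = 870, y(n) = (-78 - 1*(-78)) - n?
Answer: 3247199/2253419 ≈ 1.4410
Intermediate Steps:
y(n) = -n (y(n) = (-78 + 78) - n = 0 - n = -n)
(-3248069 + X(1210, -497))/(y(-1386) - 2254805) = (-3248069 + 870)/(-1*(-1386) - 2254805) = -3247199/(1386 - 2254805) = -3247199/(-2253419) = -3247199*(-1/2253419) = 3247199/2253419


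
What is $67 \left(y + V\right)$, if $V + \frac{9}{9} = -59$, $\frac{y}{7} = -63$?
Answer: $-33567$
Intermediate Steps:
$y = -441$ ($y = 7 \left(-63\right) = -441$)
$V = -60$ ($V = -1 - 59 = -60$)
$67 \left(y + V\right) = 67 \left(-441 - 60\right) = 67 \left(-501\right) = -33567$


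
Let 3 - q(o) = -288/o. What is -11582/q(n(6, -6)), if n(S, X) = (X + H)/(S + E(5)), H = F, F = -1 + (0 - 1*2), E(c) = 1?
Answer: 11582/221 ≈ 52.407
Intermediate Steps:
F = -3 (F = -1 + (0 - 2) = -1 - 2 = -3)
H = -3
n(S, X) = (-3 + X)/(1 + S) (n(S, X) = (X - 3)/(S + 1) = (-3 + X)/(1 + S))
q(o) = 3 + 288/o (q(o) = 3 - (-288)/o = 3 + 288/o)
-11582/q(n(6, -6)) = -11582/(3 + 288/(((-3 - 6)/(1 + 6)))) = -11582/(3 + 288/((-9/7))) = -11582/(3 + 288/(((1/7)*(-9)))) = -11582/(3 + 288/(-9/7)) = -11582/(3 + 288*(-7/9)) = -11582/(3 - 224) = -11582/(-221) = -11582*(-1/221) = 11582/221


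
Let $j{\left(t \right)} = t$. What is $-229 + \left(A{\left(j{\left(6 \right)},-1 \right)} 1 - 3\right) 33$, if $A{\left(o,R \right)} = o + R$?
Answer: $-163$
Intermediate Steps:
$A{\left(o,R \right)} = R + o$
$-229 + \left(A{\left(j{\left(6 \right)},-1 \right)} 1 - 3\right) 33 = -229 + \left(\left(-1 + 6\right) 1 - 3\right) 33 = -229 + \left(5 \cdot 1 - 3\right) 33 = -229 + \left(5 - 3\right) 33 = -229 + 2 \cdot 33 = -229 + 66 = -163$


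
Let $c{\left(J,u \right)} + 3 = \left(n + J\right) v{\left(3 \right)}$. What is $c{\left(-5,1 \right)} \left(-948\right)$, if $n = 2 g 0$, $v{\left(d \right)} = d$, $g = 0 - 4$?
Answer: $17064$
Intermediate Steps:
$g = -4$
$n = 0$ ($n = 2 \left(-4\right) 0 = \left(-8\right) 0 = 0$)
$c{\left(J,u \right)} = -3 + 3 J$ ($c{\left(J,u \right)} = -3 + \left(0 + J\right) 3 = -3 + J 3 = -3 + 3 J$)
$c{\left(-5,1 \right)} \left(-948\right) = \left(-3 + 3 \left(-5\right)\right) \left(-948\right) = \left(-3 - 15\right) \left(-948\right) = \left(-18\right) \left(-948\right) = 17064$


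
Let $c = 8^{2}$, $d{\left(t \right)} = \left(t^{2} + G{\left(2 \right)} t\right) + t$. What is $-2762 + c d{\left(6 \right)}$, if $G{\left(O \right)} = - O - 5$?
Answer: $-2762$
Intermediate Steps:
$G{\left(O \right)} = -5 - O$
$d{\left(t \right)} = t^{2} - 6 t$ ($d{\left(t \right)} = \left(t^{2} + \left(-5 - 2\right) t\right) + t = \left(t^{2} - 7 t\right) + t = t^{2} - 6 t$)
$c = 64$
$-2762 + c d{\left(6 \right)} = -2762 + 64 \cdot 6 \left(-6 + 6\right) = -2762 + 64 \cdot 6 \cdot 0 = -2762 + 64 \cdot 0 = -2762 + 0 = -2762$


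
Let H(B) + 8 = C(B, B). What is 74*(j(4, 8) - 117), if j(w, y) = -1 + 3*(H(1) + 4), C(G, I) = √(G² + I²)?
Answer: -9620 + 222*√2 ≈ -9306.0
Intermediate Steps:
H(B) = -8 + √2*√(B²) (H(B) = -8 + √(B² + B²) = -8 + √(2*B²) = -8 + √2*√(B²))
j(w, y) = -13 + 3*√2 (j(w, y) = -1 + 3*((-8 + √2*√(1²)) + 4) = -1 + 3*((-8 + √2*√1) + 4) = -1 + 3*((-8 + √2*1) + 4) = -1 + 3*((-8 + √2) + 4) = -1 + 3*(-4 + √2) = -1 + (-12 + 3*√2) = -13 + 3*√2)
74*(j(4, 8) - 117) = 74*((-13 + 3*√2) - 117) = 74*(-130 + 3*√2) = -9620 + 222*√2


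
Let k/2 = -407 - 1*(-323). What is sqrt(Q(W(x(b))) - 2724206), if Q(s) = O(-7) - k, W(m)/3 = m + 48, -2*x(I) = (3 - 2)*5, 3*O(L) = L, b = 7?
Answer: I*sqrt(24516363)/3 ≈ 1650.5*I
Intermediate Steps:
O(L) = L/3
k = -168 (k = 2*(-407 - 1*(-323)) = 2*(-407 + 323) = 2*(-84) = -168)
x(I) = -5/2 (x(I) = -(3 - 2)*5/2 = -5/2)
W(m) = 144 + 3*m (W(m) = 3*(m + 48) = 3*(48 + m) = 144 + 3*m)
Q(s) = 497/3 (Q(s) = (1/3)*(-7) - 1*(-168) = -7/3 + 168 = 497/3)
sqrt(Q(W(x(b))) - 2724206) = sqrt(497/3 - 2724206) = sqrt(-8172121/3) = I*sqrt(24516363)/3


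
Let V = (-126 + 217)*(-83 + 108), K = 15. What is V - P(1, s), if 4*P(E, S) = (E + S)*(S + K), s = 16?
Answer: 8573/4 ≈ 2143.3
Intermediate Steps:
P(E, S) = (15 + S)*(E + S)/4 (P(E, S) = ((E + S)*(S + 15))/4 = ((E + S)*(15 + S))/4 = ((15 + S)*(E + S))/4 = (15 + S)*(E + S)/4)
V = 2275 (V = 91*25 = 2275)
V - P(1, s) = 2275 - ((¼)*16² + (15/4)*1 + (15/4)*16 + (¼)*1*16) = 2275 - ((¼)*256 + 15/4 + 60 + 4) = 2275 - (64 + 15/4 + 60 + 4) = 2275 - 1*527/4 = 2275 - 527/4 = 8573/4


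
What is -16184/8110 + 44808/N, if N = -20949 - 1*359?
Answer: -88530194/21600985 ≈ -4.0984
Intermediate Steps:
N = -21308 (N = -20949 - 359 = -21308)
-16184/8110 + 44808/N = -16184/8110 + 44808/(-21308) = -16184*1/8110 + 44808*(-1/21308) = -8092/4055 - 11202/5327 = -88530194/21600985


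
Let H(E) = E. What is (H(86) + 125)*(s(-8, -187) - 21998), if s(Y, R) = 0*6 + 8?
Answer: -4639890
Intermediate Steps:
s(Y, R) = 8 (s(Y, R) = 0 + 8 = 8)
(H(86) + 125)*(s(-8, -187) - 21998) = (86 + 125)*(8 - 21998) = 211*(-21990) = -4639890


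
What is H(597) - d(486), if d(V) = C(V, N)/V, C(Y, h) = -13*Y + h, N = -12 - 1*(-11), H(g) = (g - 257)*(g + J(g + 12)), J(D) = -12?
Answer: 96671719/486 ≈ 1.9891e+5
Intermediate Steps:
H(g) = (-257 + g)*(-12 + g) (H(g) = (g - 257)*(g - 12) = (-257 + g)*(-12 + g))
N = -1 (N = -12 + 11 = -1)
C(Y, h) = h - 13*Y
d(V) = (-1 - 13*V)/V
H(597) - d(486) = (3084 + 597² - 269*597) - (-13 - 1/486) = (3084 + 356409 - 160593) - (-13 - 1*1/486) = 198900 - (-13 - 1/486) = 198900 - 1*(-6319/486) = 198900 + 6319/486 = 96671719/486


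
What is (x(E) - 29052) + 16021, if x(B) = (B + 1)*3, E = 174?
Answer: -12506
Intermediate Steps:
x(B) = 3 + 3*B (x(B) = (1 + B)*3 = 3 + 3*B)
(x(E) - 29052) + 16021 = ((3 + 3*174) - 29052) + 16021 = ((3 + 522) - 29052) + 16021 = (525 - 29052) + 16021 = -28527 + 16021 = -12506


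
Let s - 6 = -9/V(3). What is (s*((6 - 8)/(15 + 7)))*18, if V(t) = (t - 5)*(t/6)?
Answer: -270/11 ≈ -24.545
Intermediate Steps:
V(t) = t*(-5 + t)/6 (V(t) = (-5 + t)*(t*(⅙)) = (-5 + t)*(t/6) = t*(-5 + t)/6)
s = 15 (s = 6 - 9*2/(-5 + 3) = 6 - 9/((⅙)*3*(-2)) = 6 - 9/(-1) = 6 - 9*(-1) = 6 + 9 = 15)
(s*((6 - 8)/(15 + 7)))*18 = (15*((6 - 8)/(15 + 7)))*18 = (15*(-2/22))*18 = (15*(-2*1/22))*18 = (15*(-1/11))*18 = -15/11*18 = -270/11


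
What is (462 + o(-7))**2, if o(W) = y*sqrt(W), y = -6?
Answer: 213192 - 5544*I*sqrt(7) ≈ 2.1319e+5 - 14668.0*I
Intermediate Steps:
o(W) = -6*sqrt(W)
(462 + o(-7))**2 = (462 - 6*I*sqrt(7))**2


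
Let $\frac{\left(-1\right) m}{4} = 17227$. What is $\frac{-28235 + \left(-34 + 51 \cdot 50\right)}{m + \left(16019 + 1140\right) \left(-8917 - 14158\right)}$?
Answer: $\frac{25719}{396012833} \approx 6.4945 \cdot 10^{-5}$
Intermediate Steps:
$m = -68908$ ($m = \left(-4\right) 17227 = -68908$)
$\frac{-28235 + \left(-34 + 51 \cdot 50\right)}{m + \left(16019 + 1140\right) \left(-8917 - 14158\right)} = \frac{-28235 + \left(-34 + 51 \cdot 50\right)}{-68908 + \left(16019 + 1140\right) \left(-8917 - 14158\right)} = \frac{-28235 + \left(-34 + 2550\right)}{-68908 + 17159 \left(-23075\right)} = \frac{-28235 + 2516}{-68908 - 395943925} = - \frac{25719}{-396012833} = \left(-25719\right) \left(- \frac{1}{396012833}\right) = \frac{25719}{396012833}$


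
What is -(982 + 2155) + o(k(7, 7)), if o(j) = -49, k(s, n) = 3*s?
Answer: -3186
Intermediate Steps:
-(982 + 2155) + o(k(7, 7)) = -(982 + 2155) - 49 = -1*3137 - 49 = -3137 - 49 = -3186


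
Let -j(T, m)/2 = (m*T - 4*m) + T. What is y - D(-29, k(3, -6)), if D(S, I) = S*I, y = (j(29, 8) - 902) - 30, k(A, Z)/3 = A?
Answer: -1129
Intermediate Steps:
j(T, m) = -2*T + 8*m - 2*T*m (j(T, m) = -2*((m*T - 4*m) + T) = -2*((T*m - 4*m) + T) = -2*((-4*m + T*m) + T) = -2*(T - 4*m + T*m) = -2*T + 8*m - 2*T*m)
k(A, Z) = 3*A
y = -1390 (y = ((-2*29 + 8*8 - 2*29*8) - 902) - 30 = ((-58 + 64 - 464) - 902) - 30 = (-458 - 902) - 30 = -1360 - 30 = -1390)
D(S, I) = I*S
y - D(-29, k(3, -6)) = -1390 - 3*3*(-29) = -1390 - 9*(-29) = -1390 - 1*(-261) = -1390 + 261 = -1129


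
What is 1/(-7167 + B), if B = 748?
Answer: -1/6419 ≈ -0.00015579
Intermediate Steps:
1/(-7167 + B) = 1/(-7167 + 748) = 1/(-6419) = -1/6419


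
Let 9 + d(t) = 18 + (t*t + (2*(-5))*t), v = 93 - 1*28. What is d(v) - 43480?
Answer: -39896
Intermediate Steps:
v = 65 (v = 93 - 28 = 65)
d(t) = 9 + t**2 - 10*t (d(t) = -9 + (18 + (t*t + (2*(-5))*t)) = -9 + (18 + (t**2 - 10*t)) = -9 + (18 + t**2 - 10*t) = 9 + t**2 - 10*t)
d(v) - 43480 = (9 + 65**2 - 10*65) - 43480 = (9 + 4225 - 650) - 43480 = 3584 - 43480 = -39896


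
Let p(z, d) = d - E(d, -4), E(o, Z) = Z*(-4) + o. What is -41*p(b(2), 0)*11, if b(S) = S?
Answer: 7216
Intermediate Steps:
E(o, Z) = o - 4*Z (E(o, Z) = -4*Z + o = o - 4*Z)
p(z, d) = -16 (p(z, d) = d - (d - 4*(-4)) = d - (d + 16) = d - (16 + d) = d + (-16 - d) = -16)
-41*p(b(2), 0)*11 = -41*(-16)*11 = 656*11 = 7216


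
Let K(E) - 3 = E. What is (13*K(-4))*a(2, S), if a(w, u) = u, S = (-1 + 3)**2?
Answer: -52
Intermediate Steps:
S = 4 (S = 2**2 = 4)
K(E) = 3 + E
(13*K(-4))*a(2, S) = (13*(3 - 4))*4 = (13*(-1))*4 = -13*4 = -52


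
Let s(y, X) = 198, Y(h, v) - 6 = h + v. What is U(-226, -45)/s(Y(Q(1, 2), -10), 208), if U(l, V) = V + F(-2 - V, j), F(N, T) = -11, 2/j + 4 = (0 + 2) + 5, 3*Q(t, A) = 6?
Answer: -28/99 ≈ -0.28283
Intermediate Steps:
Q(t, A) = 2 (Q(t, A) = (⅓)*6 = 2)
j = ⅔ (j = 2/(-4 + ((0 + 2) + 5)) = 2/(-4 + (2 + 5)) = 2/(-4 + 7) = 2/3 = 2*(⅓) = ⅔ ≈ 0.66667)
Y(h, v) = 6 + h + v (Y(h, v) = 6 + (h + v) = 6 + h + v)
U(l, V) = -11 + V (U(l, V) = V - 11 = -11 + V)
U(-226, -45)/s(Y(Q(1, 2), -10), 208) = (-11 - 45)/198 = -56*1/198 = -28/99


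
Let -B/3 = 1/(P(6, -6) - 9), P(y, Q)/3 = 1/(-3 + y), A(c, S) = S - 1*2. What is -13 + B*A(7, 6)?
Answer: -23/2 ≈ -11.500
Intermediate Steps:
A(c, S) = -2 + S (A(c, S) = S - 2 = -2 + S)
P(y, Q) = 3/(-3 + y)
B = 3/8 (B = -3/(3/(-3 + 6) - 9) = -3/(3/3 - 9) = -3/(3*(⅓) - 9) = -3/(1 - 9) = -3/(-8) = -3*(-⅛) = 3/8 ≈ 0.37500)
-13 + B*A(7, 6) = -13 + 3*(-2 + 6)/8 = -13 + (3/8)*4 = -13 + 3/2 = -23/2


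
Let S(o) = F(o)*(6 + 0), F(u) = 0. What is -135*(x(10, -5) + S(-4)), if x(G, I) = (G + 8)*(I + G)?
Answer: -12150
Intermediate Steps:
x(G, I) = (8 + G)*(G + I)
S(o) = 0 (S(o) = 0*(6 + 0) = 0*6 = 0)
-135*(x(10, -5) + S(-4)) = -135*((10**2 + 8*10 + 8*(-5) + 10*(-5)) + 0) = -135*((100 + 80 - 40 - 50) + 0) = -135*(90 + 0) = -135*90 = -12150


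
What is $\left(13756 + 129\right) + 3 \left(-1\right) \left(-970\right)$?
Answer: $16795$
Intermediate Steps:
$\left(13756 + 129\right) + 3 \left(-1\right) \left(-970\right) = 13885 - -2910 = 13885 + 2910 = 16795$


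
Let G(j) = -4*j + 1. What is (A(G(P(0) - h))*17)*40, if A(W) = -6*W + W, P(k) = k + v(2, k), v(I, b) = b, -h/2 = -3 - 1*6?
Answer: -248200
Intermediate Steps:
h = 18 (h = -2*(-3 - 1*6) = -2*(-3 - 6) = -2*(-9) = 18)
P(k) = 2*k (P(k) = k + k = 2*k)
G(j) = 1 - 4*j
A(W) = -5*W
(A(G(P(0) - h))*17)*40 = (-5*(1 - 4*(2*0 - 1*18))*17)*40 = (-5*(1 - 4*(0 - 18))*17)*40 = (-5*(1 - 4*(-18))*17)*40 = (-5*(1 + 72)*17)*40 = (-5*73*17)*40 = -365*17*40 = -6205*40 = -248200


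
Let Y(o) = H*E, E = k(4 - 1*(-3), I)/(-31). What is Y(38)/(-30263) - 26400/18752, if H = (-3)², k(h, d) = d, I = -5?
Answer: -774002595/549757658 ≈ -1.4079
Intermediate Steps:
H = 9
E = 5/31 (E = -5/(-31) = -5*(-1/31) = 5/31 ≈ 0.16129)
Y(o) = 45/31 (Y(o) = 9*(5/31) = 45/31)
Y(38)/(-30263) - 26400/18752 = (45/31)/(-30263) - 26400/18752 = (45/31)*(-1/30263) - 26400*1/18752 = -45/938153 - 825/586 = -774002595/549757658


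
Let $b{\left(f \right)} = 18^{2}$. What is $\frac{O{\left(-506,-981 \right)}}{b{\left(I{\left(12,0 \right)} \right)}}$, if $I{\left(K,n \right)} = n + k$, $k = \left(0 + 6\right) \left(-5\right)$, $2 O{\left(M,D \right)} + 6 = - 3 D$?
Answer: $\frac{979}{216} \approx 4.5324$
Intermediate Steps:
$O{\left(M,D \right)} = -3 - \frac{3 D}{2}$ ($O{\left(M,D \right)} = -3 + \frac{\left(-3\right) D}{2} = -3 - \frac{3 D}{2}$)
$k = -30$ ($k = 6 \left(-5\right) = -30$)
$I{\left(K,n \right)} = -30 + n$ ($I{\left(K,n \right)} = n - 30 = -30 + n$)
$b{\left(f \right)} = 324$
$\frac{O{\left(-506,-981 \right)}}{b{\left(I{\left(12,0 \right)} \right)}} = \frac{-3 - - \frac{2943}{2}}{324} = \left(-3 + \frac{2943}{2}\right) \frac{1}{324} = \frac{2937}{2} \cdot \frac{1}{324} = \frac{979}{216}$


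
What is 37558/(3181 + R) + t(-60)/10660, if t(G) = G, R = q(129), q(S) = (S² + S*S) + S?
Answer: 9954319/9751768 ≈ 1.0208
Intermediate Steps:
q(S) = S + 2*S² (q(S) = (S² + S²) + S = 2*S² + S = S + 2*S²)
R = 33411 (R = 129*(1 + 2*129) = 129*(1 + 258) = 129*259 = 33411)
37558/(3181 + R) + t(-60)/10660 = 37558/(3181 + 33411) - 60/10660 = 37558/36592 - 60*1/10660 = 37558*(1/36592) - 3/533 = 18779/18296 - 3/533 = 9954319/9751768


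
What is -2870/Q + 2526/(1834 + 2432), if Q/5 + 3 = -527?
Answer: 315622/188415 ≈ 1.6751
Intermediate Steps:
Q = -2650 (Q = -15 + 5*(-527) = -15 - 2635 = -2650)
-2870/Q + 2526/(1834 + 2432) = -2870/(-2650) + 2526/(1834 + 2432) = -2870*(-1/2650) + 2526/4266 = 287/265 + 2526*(1/4266) = 287/265 + 421/711 = 315622/188415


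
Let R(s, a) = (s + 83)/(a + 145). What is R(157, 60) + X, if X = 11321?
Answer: 464209/41 ≈ 11322.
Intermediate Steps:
R(s, a) = (83 + s)/(145 + a)
R(157, 60) + X = (83 + 157)/(145 + 60) + 11321 = 240/205 + 11321 = (1/205)*240 + 11321 = 48/41 + 11321 = 464209/41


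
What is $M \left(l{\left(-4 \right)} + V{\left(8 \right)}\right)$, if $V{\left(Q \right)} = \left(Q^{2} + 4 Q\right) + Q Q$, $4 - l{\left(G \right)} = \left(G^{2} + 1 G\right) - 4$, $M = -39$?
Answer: $-6084$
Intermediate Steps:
$l{\left(G \right)} = 8 - G - G^{2}$ ($l{\left(G \right)} = 4 - \left(\left(G^{2} + 1 G\right) - 4\right) = 4 - \left(\left(G^{2} + G\right) - 4\right) = 4 - \left(\left(G + G^{2}\right) - 4\right) = 4 - \left(-4 + G + G^{2}\right) = 8 - G - G^{2}$)
$V{\left(Q \right)} = 2 Q^{2} + 4 Q$ ($V{\left(Q \right)} = \left(Q^{2} + 4 Q\right) + Q^{2} = 2 Q^{2} + 4 Q$)
$M \left(l{\left(-4 \right)} + V{\left(8 \right)}\right) = - 39 \left(\left(8 - -4 - \left(-4\right)^{2}\right) + 2 \cdot 8 \left(2 + 8\right)\right) = - 39 \left(\left(8 + 4 - 16\right) + 2 \cdot 8 \cdot 10\right) = - 39 \left(\left(8 + 4 - 16\right) + 160\right) = - 39 \left(-4 + 160\right) = \left(-39\right) 156 = -6084$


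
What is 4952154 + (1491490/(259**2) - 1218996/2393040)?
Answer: 9463815108115951/1911041860 ≈ 4.9522e+6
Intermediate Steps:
4952154 + (1491490/(259**2) - 1218996/2393040) = 4952154 + (1491490/67081 - 1218996*1/2393040) = 4952154 + (1491490*(1/67081) - 101583/199420) = 4952154 + (213070/9583 - 101583/199420) = 4952154 + 41516949511/1911041860 = 9463815108115951/1911041860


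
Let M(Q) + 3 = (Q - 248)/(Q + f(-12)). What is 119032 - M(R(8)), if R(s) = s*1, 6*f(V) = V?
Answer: 119075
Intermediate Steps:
f(V) = V/6
R(s) = s
M(Q) = -3 + (-248 + Q)/(-2 + Q) (M(Q) = -3 + (Q - 248)/(Q + (1/6)*(-12)) = -3 + (-248 + Q)/(Q - 2) = -3 + (-248 + Q)/(-2 + Q))
119032 - M(R(8)) = 119032 - 2*(-121 - 1*8)/(-2 + 8) = 119032 - 2*(-121 - 8)/6 = 119032 - 2*(-129)/6 = 119032 - 1*(-43) = 119032 + 43 = 119075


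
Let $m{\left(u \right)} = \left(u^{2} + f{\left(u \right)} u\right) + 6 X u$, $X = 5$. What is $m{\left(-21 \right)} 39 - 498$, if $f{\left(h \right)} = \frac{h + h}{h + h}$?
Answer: $-8688$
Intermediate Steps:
$f{\left(h \right)} = 1$ ($f{\left(h \right)} = \frac{2 h}{2 h} = 2 h \frac{1}{2 h} = 1$)
$m{\left(u \right)} = u^{2} + 31 u$ ($m{\left(u \right)} = \left(u^{2} + 1 u\right) + 6 \cdot 5 u = \left(u^{2} + u\right) + 30 u = \left(u + u^{2}\right) + 30 u = u^{2} + 31 u$)
$m{\left(-21 \right)} 39 - 498 = - 21 \left(31 - 21\right) 39 - 498 = \left(-21\right) 10 \cdot 39 - 498 = \left(-210\right) 39 - 498 = -8190 - 498 = -8688$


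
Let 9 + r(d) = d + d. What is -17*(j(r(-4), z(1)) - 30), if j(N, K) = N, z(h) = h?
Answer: 799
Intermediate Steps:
r(d) = -9 + 2*d (r(d) = -9 + (d + d) = -9 + 2*d)
-17*(j(r(-4), z(1)) - 30) = -17*((-9 + 2*(-4)) - 30) = -17*((-9 - 8) - 30) = -17*(-17 - 30) = -17*(-47) = 799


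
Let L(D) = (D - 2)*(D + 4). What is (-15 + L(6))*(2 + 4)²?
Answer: 900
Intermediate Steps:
L(D) = (-2 + D)*(4 + D)
(-15 + L(6))*(2 + 4)² = (-15 + (-8 + 6² + 2*6))*(2 + 4)² = (-15 + (-8 + 36 + 12))*6² = (-15 + 40)*36 = 25*36 = 900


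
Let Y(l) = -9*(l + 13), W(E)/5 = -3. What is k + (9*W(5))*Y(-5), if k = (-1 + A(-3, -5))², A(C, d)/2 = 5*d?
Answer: 12321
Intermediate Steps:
A(C, d) = 10*d (A(C, d) = 2*(5*d) = 10*d)
W(E) = -15 (W(E) = 5*(-3) = -15)
Y(l) = -117 - 9*l (Y(l) = -9*(13 + l) = -117 - 9*l)
k = 2601 (k = (-1 + 10*(-5))² = (-1 - 50)² = (-51)² = 2601)
k + (9*W(5))*Y(-5) = 2601 + (9*(-15))*(-117 - 9*(-5)) = 2601 - 135*(-117 + 45) = 2601 - 135*(-72) = 2601 + 9720 = 12321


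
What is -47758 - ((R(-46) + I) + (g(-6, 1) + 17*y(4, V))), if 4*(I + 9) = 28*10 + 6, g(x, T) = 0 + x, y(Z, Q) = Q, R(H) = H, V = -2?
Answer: -95469/2 ≈ -47735.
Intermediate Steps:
g(x, T) = x
I = 125/2 (I = -9 + (28*10 + 6)/4 = -9 + (280 + 6)/4 = -9 + (¼)*286 = -9 + 143/2 = 125/2 ≈ 62.500)
-47758 - ((R(-46) + I) + (g(-6, 1) + 17*y(4, V))) = -47758 - ((-46 + 125/2) + (-6 + 17*(-2))) = -47758 - (33/2 + (-6 - 34)) = -47758 - (33/2 - 40) = -47758 - 1*(-47/2) = -47758 + 47/2 = -95469/2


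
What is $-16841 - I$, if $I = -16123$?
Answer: $-718$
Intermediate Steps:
$-16841 - I = -16841 - -16123 = -16841 + 16123 = -718$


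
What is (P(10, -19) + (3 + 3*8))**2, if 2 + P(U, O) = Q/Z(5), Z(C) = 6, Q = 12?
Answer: 729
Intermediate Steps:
P(U, O) = 0 (P(U, O) = -2 + 12/6 = -2 + 12*(1/6) = -2 + 2 = 0)
(P(10, -19) + (3 + 3*8))**2 = (0 + (3 + 3*8))**2 = (0 + (3 + 24))**2 = (0 + 27)**2 = 27**2 = 729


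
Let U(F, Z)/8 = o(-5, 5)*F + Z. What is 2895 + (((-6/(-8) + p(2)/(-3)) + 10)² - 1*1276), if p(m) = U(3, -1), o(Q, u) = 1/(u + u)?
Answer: 6401449/3600 ≈ 1778.2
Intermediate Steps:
o(Q, u) = 1/(2*u)
U(F, Z) = 8*Z + 4*F/5 (U(F, Z) = 8*(((½)/5)*F + Z) = 8*(((½)*(⅕))*F + Z) = 8*(F/10 + Z) = 8*(Z + F/10) = 8*Z + 4*F/5)
p(m) = -28/5 (p(m) = 8*(-1) + (⅘)*3 = -8 + 12/5 = -28/5)
2895 + (((-6/(-8) + p(2)/(-3)) + 10)² - 1*1276) = 2895 + (((-6/(-8) - 28/5/(-3)) + 10)² - 1*1276) = 2895 + (((-6*(-⅛) - 28/5*(-⅓)) + 10)² - 1276) = 2895 + (((¾ + 28/15) + 10)² - 1276) = 2895 + ((157/60 + 10)² - 1276) = 2895 + ((757/60)² - 1276) = 2895 + (573049/3600 - 1276) = 2895 - 4020551/3600 = 6401449/3600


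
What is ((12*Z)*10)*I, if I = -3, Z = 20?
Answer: -7200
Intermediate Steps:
((12*Z)*10)*I = ((12*20)*10)*(-3) = (240*10)*(-3) = 2400*(-3) = -7200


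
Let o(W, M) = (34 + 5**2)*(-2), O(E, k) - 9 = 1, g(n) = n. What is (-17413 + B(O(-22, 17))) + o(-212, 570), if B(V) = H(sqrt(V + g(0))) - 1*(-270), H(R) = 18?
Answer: -17243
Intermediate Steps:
O(E, k) = 10 (O(E, k) = 9 + 1 = 10)
o(W, M) = -118 (o(W, M) = (34 + 25)*(-2) = 59*(-2) = -118)
B(V) = 288 (B(V) = 18 - 1*(-270) = 18 + 270 = 288)
(-17413 + B(O(-22, 17))) + o(-212, 570) = (-17413 + 288) - 118 = -17125 - 118 = -17243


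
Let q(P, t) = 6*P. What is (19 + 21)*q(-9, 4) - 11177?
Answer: -13337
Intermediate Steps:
(19 + 21)*q(-9, 4) - 11177 = (19 + 21)*(6*(-9)) - 11177 = 40*(-54) - 11177 = -2160 - 11177 = -13337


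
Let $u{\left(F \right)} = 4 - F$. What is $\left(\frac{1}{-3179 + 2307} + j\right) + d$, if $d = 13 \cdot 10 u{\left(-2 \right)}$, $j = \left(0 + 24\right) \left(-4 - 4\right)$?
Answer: $\frac{512735}{872} \approx 588.0$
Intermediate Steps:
$j = -192$ ($j = 24 \left(-8\right) = -192$)
$d = 780$ ($d = 13 \cdot 10 \left(4 - -2\right) = 130 \left(4 + 2\right) = 130 \cdot 6 = 780$)
$\left(\frac{1}{-3179 + 2307} + j\right) + d = \left(\frac{1}{-3179 + 2307} - 192\right) + 780 = \left(\frac{1}{-872} - 192\right) + 780 = \left(- \frac{1}{872} - 192\right) + 780 = - \frac{167425}{872} + 780 = \frac{512735}{872}$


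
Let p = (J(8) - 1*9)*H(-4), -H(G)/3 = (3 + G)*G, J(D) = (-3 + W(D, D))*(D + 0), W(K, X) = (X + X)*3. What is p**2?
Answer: 17740944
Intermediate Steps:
W(K, X) = 6*X (W(K, X) = (2*X)*3 = 6*X)
J(D) = D*(-3 + 6*D) (J(D) = (-3 + 6*D)*(D + 0) = (-3 + 6*D)*D = D*(-3 + 6*D))
H(G) = -3*G*(3 + G) (H(G) = -3*(3 + G)*G = -3*G*(3 + G))
p = -4212 (p = (3*8*(-1 + 2*8) - 1*9)*(-3*(-4)*(3 - 4)) = (3*8*(-1 + 16) - 9)*(-3*(-4)*(-1)) = (3*8*15 - 9)*(-12) = (360 - 9)*(-12) = 351*(-12) = -4212)
p**2 = (-4212)**2 = 17740944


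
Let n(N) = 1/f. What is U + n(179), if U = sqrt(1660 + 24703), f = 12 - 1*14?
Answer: -1/2 + sqrt(26363) ≈ 161.87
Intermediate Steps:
f = -2 (f = 12 - 14 = -2)
n(N) = -1/2 (n(N) = 1/(-2) = -1/2)
U = sqrt(26363) ≈ 162.37
U + n(179) = sqrt(26363) - 1/2 = -1/2 + sqrt(26363)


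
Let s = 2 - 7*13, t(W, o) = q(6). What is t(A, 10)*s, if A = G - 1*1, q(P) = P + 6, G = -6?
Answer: -1068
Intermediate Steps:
q(P) = 6 + P
A = -7 (A = -6 - 1*1 = -6 - 1 = -7)
t(W, o) = 12 (t(W, o) = 6 + 6 = 12)
s = -89 (s = 2 - 91 = -89)
t(A, 10)*s = 12*(-89) = -1068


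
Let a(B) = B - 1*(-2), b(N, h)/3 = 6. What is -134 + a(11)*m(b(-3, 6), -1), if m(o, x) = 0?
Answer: -134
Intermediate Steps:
b(N, h) = 18 (b(N, h) = 3*6 = 18)
a(B) = 2 + B (a(B) = B + 2 = 2 + B)
-134 + a(11)*m(b(-3, 6), -1) = -134 + (2 + 11)*0 = -134 + 13*0 = -134 + 0 = -134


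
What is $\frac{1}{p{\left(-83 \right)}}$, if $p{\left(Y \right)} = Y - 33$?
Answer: $- \frac{1}{116} \approx -0.0086207$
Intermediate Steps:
$p{\left(Y \right)} = -33 + Y$ ($p{\left(Y \right)} = Y - 33 = -33 + Y$)
$\frac{1}{p{\left(-83 \right)}} = \frac{1}{-33 - 83} = \frac{1}{-116} = - \frac{1}{116}$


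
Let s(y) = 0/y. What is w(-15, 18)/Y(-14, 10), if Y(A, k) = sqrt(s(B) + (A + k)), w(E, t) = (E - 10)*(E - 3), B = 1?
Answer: -225*I ≈ -225.0*I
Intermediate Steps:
s(y) = 0
w(E, t) = (-10 + E)*(-3 + E)
Y(A, k) = sqrt(A + k) (Y(A, k) = sqrt(0 + (A + k)) = sqrt(A + k))
w(-15, 18)/Y(-14, 10) = (30 + (-15)**2 - 13*(-15))/(sqrt(-14 + 10)) = (30 + 225 + 195)/(sqrt(-4)) = 450/((2*I)) = 450*(-I/2) = -225*I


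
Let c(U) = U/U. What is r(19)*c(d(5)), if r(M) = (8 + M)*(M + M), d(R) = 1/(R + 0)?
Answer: 1026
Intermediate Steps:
d(R) = 1/R
r(M) = 2*M*(8 + M) (r(M) = (8 + M)*(2*M) = 2*M*(8 + M))
c(U) = 1
r(19)*c(d(5)) = (2*19*(8 + 19))*1 = (2*19*27)*1 = 1026*1 = 1026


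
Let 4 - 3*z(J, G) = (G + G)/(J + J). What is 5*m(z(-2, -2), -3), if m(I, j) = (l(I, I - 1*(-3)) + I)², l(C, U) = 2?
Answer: 45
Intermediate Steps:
z(J, G) = 4/3 - G/(3*J) (z(J, G) = 4/3 - (G + G)/(3*(J + J)) = 4/3 - 2*G/(3*(2*J)) = 4/3 - 2*G*1/(2*J)/3 = 4/3 - G/(3*J))
m(I, j) = (2 + I)²
5*m(z(-2, -2), -3) = 5*(2 + (⅓)*(-1*(-2) + 4*(-2))/(-2))² = 5*(2 + (⅓)*(-½)*(2 - 8))² = 5*(2 + (⅓)*(-½)*(-6))² = 5*(2 + 1)² = 5*3² = 5*9 = 45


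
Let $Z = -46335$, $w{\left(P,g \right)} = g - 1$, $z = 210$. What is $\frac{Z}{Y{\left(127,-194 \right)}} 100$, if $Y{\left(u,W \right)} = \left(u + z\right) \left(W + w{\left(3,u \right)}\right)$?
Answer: $\frac{1158375}{5729} \approx 202.2$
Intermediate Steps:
$w{\left(P,g \right)} = -1 + g$ ($w{\left(P,g \right)} = g - 1 = -1 + g$)
$Y{\left(u,W \right)} = \left(210 + u\right) \left(-1 + W + u\right)$ ($Y{\left(u,W \right)} = \left(u + 210\right) \left(W + \left(-1 + u\right)\right) = \left(210 + u\right) \left(-1 + W + u\right)$)
$\frac{Z}{Y{\left(127,-194 \right)}} 100 = - \frac{46335}{-210 + 127^{2} + 209 \cdot 127 + 210 \left(-194\right) - 24638} \cdot 100 = - \frac{46335}{-210 + 16129 + 26543 - 40740 - 24638} \cdot 100 = - \frac{46335}{-22916} \cdot 100 = \left(-46335\right) \left(- \frac{1}{22916}\right) 100 = \frac{46335}{22916} \cdot 100 = \frac{1158375}{5729}$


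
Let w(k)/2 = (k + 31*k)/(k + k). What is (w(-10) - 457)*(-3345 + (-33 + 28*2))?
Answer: 1411850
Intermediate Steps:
w(k) = 32 (w(k) = 2*((k + 31*k)/(k + k)) = 2*((32*k)/((2*k))) = 2*((32*k)*(1/(2*k))) = 2*16 = 32)
(w(-10) - 457)*(-3345 + (-33 + 28*2)) = (32 - 457)*(-3345 + (-33 + 28*2)) = -425*(-3345 + (-33 + 56)) = -425*(-3345 + 23) = -425*(-3322) = 1411850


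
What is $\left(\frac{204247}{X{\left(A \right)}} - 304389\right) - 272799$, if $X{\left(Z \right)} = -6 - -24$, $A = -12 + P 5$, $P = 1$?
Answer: $- \frac{10185137}{18} \approx -5.6584 \cdot 10^{5}$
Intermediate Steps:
$A = -7$ ($A = -12 + 1 \cdot 5 = -12 + 5 = -7$)
$X{\left(Z \right)} = 18$ ($X{\left(Z \right)} = -6 + 24 = 18$)
$\left(\frac{204247}{X{\left(A \right)}} - 304389\right) - 272799 = \left(\frac{204247}{18} - 304389\right) - 272799 = - \frac{5274755}{18} - 272799 = - \frac{10185137}{18}$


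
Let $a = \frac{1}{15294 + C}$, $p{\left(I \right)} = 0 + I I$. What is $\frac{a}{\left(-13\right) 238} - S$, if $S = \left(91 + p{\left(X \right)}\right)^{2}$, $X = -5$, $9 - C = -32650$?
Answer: $- \frac{1996420727393}{148366582} \approx -13456.0$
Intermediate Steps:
$C = 32659$ ($C = 9 - -32650 = 9 + 32650 = 32659$)
$p{\left(I \right)} = I^{2}$ ($p{\left(I \right)} = 0 + I^{2} = I^{2}$)
$a = \frac{1}{47953}$ ($a = \frac{1}{15294 + 32659} = \frac{1}{47953} \approx 2.0854 \cdot 10^{-5}$)
$S = 13456$ ($S = \left(91 + \left(-5\right)^{2}\right)^{2} = \left(91 + 25\right)^{2} = 116^{2} = 13456$)
$\frac{a}{\left(-13\right) 238} - S = \frac{1}{47953 \left(\left(-13\right) 238\right)} - 13456 = \frac{1}{47953 \left(-3094\right)} - 13456 = \frac{1}{47953} \left(- \frac{1}{3094}\right) - 13456 = - \frac{1}{148366582} - 13456 = - \frac{1996420727393}{148366582}$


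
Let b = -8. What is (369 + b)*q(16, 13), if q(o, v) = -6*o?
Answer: -34656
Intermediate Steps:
(369 + b)*q(16, 13) = (369 - 8)*(-6*16) = 361*(-96) = -34656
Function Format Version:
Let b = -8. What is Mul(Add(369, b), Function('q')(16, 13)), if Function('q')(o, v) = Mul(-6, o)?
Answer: -34656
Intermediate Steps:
Mul(Add(369, b), Function('q')(16, 13)) = Mul(Add(369, -8), Mul(-6, 16)) = Mul(361, -96) = -34656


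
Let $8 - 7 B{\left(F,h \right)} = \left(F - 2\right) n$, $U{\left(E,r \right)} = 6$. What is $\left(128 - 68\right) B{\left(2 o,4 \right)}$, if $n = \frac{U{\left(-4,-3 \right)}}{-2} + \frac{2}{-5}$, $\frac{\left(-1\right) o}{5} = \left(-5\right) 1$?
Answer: $\frac{10272}{7} \approx 1467.4$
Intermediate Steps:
$o = 25$ ($o = - 5 \left(\left(-5\right) 1\right) = \left(-5\right) \left(-5\right) = 25$)
$n = - \frac{17}{5}$ ($n = \frac{6}{-2} + \frac{2}{-5} = 6 \left(- \frac{1}{2}\right) + 2 \left(- \frac{1}{5}\right) = -3 - \frac{2}{5} = - \frac{17}{5} \approx -3.4$)
$B{\left(F,h \right)} = \frac{6}{35} + \frac{17 F}{35}$ ($B{\left(F,h \right)} = \frac{8}{7} - \frac{\left(F - 2\right) \left(- \frac{17}{5}\right)}{7} = \frac{8}{7} - \frac{\left(-2 + F\right) \left(- \frac{17}{5}\right)}{7} = \frac{8}{7} - \frac{\frac{34}{5} - \frac{17 F}{5}}{7} = \frac{8}{7} + \left(- \frac{34}{35} + \frac{17 F}{35}\right) = \frac{6}{35} + \frac{17 F}{35}$)
$\left(128 - 68\right) B{\left(2 o,4 \right)} = \left(128 - 68\right) \left(\frac{6}{35} + \frac{17 \cdot 2 \cdot 25}{35}\right) = 60 \left(\frac{6}{35} + \frac{17}{35} \cdot 50\right) = 60 \left(\frac{6}{35} + \frac{170}{7}\right) = 60 \cdot \frac{856}{35} = \frac{10272}{7}$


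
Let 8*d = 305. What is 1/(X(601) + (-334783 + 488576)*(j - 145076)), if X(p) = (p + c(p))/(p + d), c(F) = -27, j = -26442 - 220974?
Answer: -5113/308633575779036 ≈ -1.6567e-11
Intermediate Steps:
j = -247416
d = 305/8 (d = (1/8)*305 = 305/8 ≈ 38.125)
X(p) = (-27 + p)/(305/8 + p) (X(p) = (p - 27)/(p + 305/8) = (-27 + p)/(305/8 + p))
1/(X(601) + (-334783 + 488576)*(j - 145076)) = 1/(8*(-27 + 601)/(305 + 8*601) + (-334783 + 488576)*(-247416 - 145076)) = 1/(8*574/(305 + 4808) + 153793*(-392492)) = 1/(8*574/5113 - 60362522156) = 1/(8*(1/5113)*574 - 60362522156) = 1/(4592/5113 - 60362522156) = 1/(-308633575779036/5113) = -5113/308633575779036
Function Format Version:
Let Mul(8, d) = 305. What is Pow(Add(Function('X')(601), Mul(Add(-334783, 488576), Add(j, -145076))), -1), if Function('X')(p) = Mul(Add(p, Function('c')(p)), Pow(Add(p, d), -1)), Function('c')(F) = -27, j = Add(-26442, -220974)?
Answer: Rational(-5113, 308633575779036) ≈ -1.6567e-11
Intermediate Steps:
j = -247416
d = Rational(305, 8) (d = Mul(Rational(1, 8), 305) = Rational(305, 8) ≈ 38.125)
Function('X')(p) = Mul(Pow(Add(Rational(305, 8), p), -1), Add(-27, p)) (Function('X')(p) = Mul(Add(p, -27), Pow(Add(p, Rational(305, 8)), -1)) = Mul(Add(-27, p), Pow(Add(Rational(305, 8), p), -1)) = Mul(Pow(Add(Rational(305, 8), p), -1), Add(-27, p)))
Pow(Add(Function('X')(601), Mul(Add(-334783, 488576), Add(j, -145076))), -1) = Pow(Add(Mul(8, Pow(Add(305, Mul(8, 601)), -1), Add(-27, 601)), Mul(Add(-334783, 488576), Add(-247416, -145076))), -1) = Pow(Add(Mul(8, Pow(Add(305, 4808), -1), 574), Mul(153793, -392492)), -1) = Pow(Add(Mul(8, Pow(5113, -1), 574), -60362522156), -1) = Pow(Add(Mul(8, Rational(1, 5113), 574), -60362522156), -1) = Pow(Add(Rational(4592, 5113), -60362522156), -1) = Pow(Rational(-308633575779036, 5113), -1) = Rational(-5113, 308633575779036)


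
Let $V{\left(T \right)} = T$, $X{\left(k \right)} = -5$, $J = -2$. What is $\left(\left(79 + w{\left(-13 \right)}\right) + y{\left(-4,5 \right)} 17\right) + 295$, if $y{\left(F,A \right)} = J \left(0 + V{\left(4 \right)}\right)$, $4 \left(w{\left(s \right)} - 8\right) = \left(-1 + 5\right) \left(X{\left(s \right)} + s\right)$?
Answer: $228$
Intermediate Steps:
$w{\left(s \right)} = 3 + s$ ($w{\left(s \right)} = 8 + \frac{\left(-1 + 5\right) \left(-5 + s\right)}{4} = 8 + \frac{4 \left(-5 + s\right)}{4} = 8 + \frac{-20 + 4 s}{4} = 8 + \left(-5 + s\right) = 3 + s$)
$y{\left(F,A \right)} = -8$ ($y{\left(F,A \right)} = - 2 \left(0 + 4\right) = \left(-2\right) 4 = -8$)
$\left(\left(79 + w{\left(-13 \right)}\right) + y{\left(-4,5 \right)} 17\right) + 295 = \left(\left(79 + \left(3 - 13\right)\right) - 136\right) + 295 = \left(\left(79 - 10\right) - 136\right) + 295 = \left(69 - 136\right) + 295 = -67 + 295 = 228$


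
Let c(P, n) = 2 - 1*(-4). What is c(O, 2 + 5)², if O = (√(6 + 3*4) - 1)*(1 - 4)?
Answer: 36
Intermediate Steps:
O = 3 - 9*√2 (O = (√(6 + 12) - 1)*(-3) = (√18 - 1)*(-3) = (3*√2 - 1)*(-3) = (-1 + 3*√2)*(-3) = 3 - 9*√2 ≈ -9.7279)
c(P, n) = 6 (c(P, n) = 2 + 4 = 6)
c(O, 2 + 5)² = 6² = 36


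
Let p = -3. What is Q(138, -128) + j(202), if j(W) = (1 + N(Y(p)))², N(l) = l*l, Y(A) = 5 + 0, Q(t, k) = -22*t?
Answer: -2360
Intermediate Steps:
Y(A) = 5
N(l) = l²
j(W) = 676 (j(W) = (1 + 5²)² = (1 + 25)² = 26² = 676)
Q(138, -128) + j(202) = -22*138 + 676 = -3036 + 676 = -2360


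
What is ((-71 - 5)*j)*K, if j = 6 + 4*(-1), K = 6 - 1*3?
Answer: -456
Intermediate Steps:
K = 3 (K = 6 - 3 = 3)
j = 2 (j = 6 - 4 = 2)
((-71 - 5)*j)*K = ((-71 - 5)*2)*3 = -76*2*3 = -152*3 = -456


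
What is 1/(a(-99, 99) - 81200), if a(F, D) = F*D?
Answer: -1/91001 ≈ -1.0989e-5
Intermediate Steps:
a(F, D) = D*F
1/(a(-99, 99) - 81200) = 1/(99*(-99) - 81200) = 1/(-9801 - 81200) = 1/(-91001) = -1/91001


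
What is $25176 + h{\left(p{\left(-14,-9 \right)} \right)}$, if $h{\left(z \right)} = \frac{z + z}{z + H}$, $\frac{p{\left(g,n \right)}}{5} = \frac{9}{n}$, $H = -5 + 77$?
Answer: $\frac{1686782}{67} \approx 25176.0$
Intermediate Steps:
$H = 72$
$p{\left(g,n \right)} = \frac{45}{n}$ ($p{\left(g,n \right)} = 5 \frac{9}{n} = \frac{45}{n}$)
$h{\left(z \right)} = \frac{2 z}{72 + z}$ ($h{\left(z \right)} = \frac{z + z}{z + 72} = \frac{2 z}{72 + z}$)
$25176 + h{\left(p{\left(-14,-9 \right)} \right)} = 25176 + \frac{2 \frac{45}{-9}}{72 + \frac{45}{-9}} = 25176 + \frac{2 \cdot 45 \left(- \frac{1}{9}\right)}{72 + 45 \left(- \frac{1}{9}\right)} = 25176 + 2 \left(-5\right) \frac{1}{72 - 5} = 25176 + 2 \left(-5\right) \frac{1}{67} = 25176 - \frac{10}{67} = \frac{1686782}{67}$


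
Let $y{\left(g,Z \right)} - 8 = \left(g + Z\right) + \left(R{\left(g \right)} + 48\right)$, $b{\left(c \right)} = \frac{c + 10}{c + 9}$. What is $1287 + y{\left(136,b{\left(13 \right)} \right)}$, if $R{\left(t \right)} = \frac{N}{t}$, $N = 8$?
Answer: $\frac{553559}{374} \approx 1480.1$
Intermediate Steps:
$R{\left(t \right)} = \frac{8}{t}$
$b{\left(c \right)} = \frac{10 + c}{9 + c}$
$y{\left(g,Z \right)} = 56 + Z + g + \frac{8}{g}$ ($y{\left(g,Z \right)} = 8 + \left(\left(g + Z\right) + \left(\frac{8}{g} + 48\right)\right) = 8 + \left(\left(Z + g\right) + \left(48 + \frac{8}{g}\right)\right) = 8 + \left(48 + Z + g + \frac{8}{g}\right) = 56 + Z + g + \frac{8}{g}$)
$1287 + y{\left(136,b{\left(13 \right)} \right)} = 1287 + \left(56 + \frac{10 + 13}{9 + 13} + 136 + \frac{8}{136}\right) = 1287 + \left(56 + \frac{1}{22} \cdot 23 + 136 + 8 \cdot \frac{1}{136}\right) = 1287 + \left(56 + \frac{1}{22} \cdot 23 + 136 + \frac{1}{17}\right) = 1287 + \left(56 + \frac{23}{22} + 136 + \frac{1}{17}\right) = 1287 + \frac{72221}{374} = \frac{553559}{374}$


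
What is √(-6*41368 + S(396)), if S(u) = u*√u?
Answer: 2*√(-62052 + 594*√11) ≈ 490.23*I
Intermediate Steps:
S(u) = u^(3/2)
√(-6*41368 + S(396)) = √(-6*41368 + 396^(3/2)) = √(-248208 + 2376*√11)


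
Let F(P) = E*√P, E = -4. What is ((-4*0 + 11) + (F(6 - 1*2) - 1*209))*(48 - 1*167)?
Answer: 24514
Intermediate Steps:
F(P) = -4*√P
((-4*0 + 11) + (F(6 - 1*2) - 1*209))*(48 - 1*167) = ((-4*0 + 11) + (-4*√(6 - 1*2) - 1*209))*(48 - 1*167) = ((0 + 11) + (-4*√(6 - 2) - 209))*(48 - 167) = (11 + (-4*√4 - 209))*(-119) = (11 + (-4*2 - 209))*(-119) = (11 + (-8 - 209))*(-119) = (11 - 217)*(-119) = -206*(-119) = 24514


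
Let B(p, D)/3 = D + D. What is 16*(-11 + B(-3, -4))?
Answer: -560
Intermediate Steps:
B(p, D) = 6*D (B(p, D) = 3*(D + D) = 3*(2*D) = 6*D)
16*(-11 + B(-3, -4)) = 16*(-11 + 6*(-4)) = 16*(-11 - 24) = 16*(-35) = -560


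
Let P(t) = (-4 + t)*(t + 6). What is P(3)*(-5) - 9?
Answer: 36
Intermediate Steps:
P(t) = (-4 + t)*(6 + t)
P(3)*(-5) - 9 = (-24 + 3**2 + 2*3)*(-5) - 9 = (-24 + 9 + 6)*(-5) - 9 = -9*(-5) - 9 = 45 - 9 = 36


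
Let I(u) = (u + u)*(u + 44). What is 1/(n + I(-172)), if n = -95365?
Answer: -1/51333 ≈ -1.9481e-5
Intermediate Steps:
I(u) = 2*u*(44 + u) (I(u) = (2*u)*(44 + u) = 2*u*(44 + u))
1/(n + I(-172)) = 1/(-95365 + 2*(-172)*(44 - 172)) = 1/(-95365 + 2*(-172)*(-128)) = 1/(-95365 + 44032) = 1/(-51333) = -1/51333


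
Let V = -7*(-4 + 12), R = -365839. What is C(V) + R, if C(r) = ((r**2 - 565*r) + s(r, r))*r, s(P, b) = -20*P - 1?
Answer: -2375959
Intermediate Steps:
V = -56 (V = -7*8 = -56)
s(P, b) = -1 - 20*P
C(r) = r*(-1 + r**2 - 585*r) (C(r) = ((r**2 - 565*r) + (-1 - 20*r))*r = (-1 + r**2 - 585*r)*r = r*(-1 + r**2 - 585*r))
C(V) + R = -56*(-1 + (-56)**2 - 585*(-56)) - 365839 = -56*(-1 + 3136 + 32760) - 365839 = -56*35895 - 365839 = -2010120 - 365839 = -2375959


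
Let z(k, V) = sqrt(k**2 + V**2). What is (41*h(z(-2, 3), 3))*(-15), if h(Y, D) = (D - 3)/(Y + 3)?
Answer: 0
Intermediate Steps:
z(k, V) = sqrt(V**2 + k**2)
h(Y, D) = (-3 + D)/(3 + Y)
(41*h(z(-2, 3), 3))*(-15) = (41*((-3 + 3)/(3 + sqrt(3**2 + (-2)**2))))*(-15) = (41*(0/(3 + sqrt(9 + 4))))*(-15) = (41*(0/(3 + sqrt(13))))*(-15) = (41*0)*(-15) = 0*(-15) = 0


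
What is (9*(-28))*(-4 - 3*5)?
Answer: 4788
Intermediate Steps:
(9*(-28))*(-4 - 3*5) = -252*(-4 - 15) = -252*(-19) = 4788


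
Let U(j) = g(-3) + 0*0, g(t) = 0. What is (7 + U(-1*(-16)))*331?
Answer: 2317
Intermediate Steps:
U(j) = 0 (U(j) = 0 + 0*0 = 0 + 0 = 0)
(7 + U(-1*(-16)))*331 = (7 + 0)*331 = 7*331 = 2317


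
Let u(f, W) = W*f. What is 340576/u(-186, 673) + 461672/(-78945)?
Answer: -4704330552/549009845 ≈ -8.5688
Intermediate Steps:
340576/u(-186, 673) + 461672/(-78945) = 340576/((673*(-186))) + 461672/(-78945) = 340576/(-125178) + 461672*(-1/78945) = 340576*(-1/125178) - 461672/78945 = -170288/62589 - 461672/78945 = -4704330552/549009845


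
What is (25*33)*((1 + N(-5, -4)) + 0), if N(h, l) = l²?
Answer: 14025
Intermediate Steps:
(25*33)*((1 + N(-5, -4)) + 0) = (25*33)*((1 + (-4)²) + 0) = 825*((1 + 16) + 0) = 825*(17 + 0) = 825*17 = 14025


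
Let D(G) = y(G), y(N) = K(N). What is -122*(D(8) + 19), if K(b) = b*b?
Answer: -10126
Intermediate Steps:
K(b) = b²
y(N) = N²
D(G) = G²
-122*(D(8) + 19) = -122*(8² + 19) = -122*(64 + 19) = -122*83 = -10126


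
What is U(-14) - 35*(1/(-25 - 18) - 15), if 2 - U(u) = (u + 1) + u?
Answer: 23857/43 ≈ 554.81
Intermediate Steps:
U(u) = 1 - 2*u (U(u) = 2 - ((u + 1) + u) = 2 - ((1 + u) + u) = 2 - (1 + 2*u) = 2 + (-1 - 2*u) = 1 - 2*u)
U(-14) - 35*(1/(-25 - 18) - 15) = (1 - 2*(-14)) - 35*(1/(-25 - 18) - 15) = (1 + 28) - 35*(1/(-43) - 15) = 29 - 35*(-1/43 - 15) = 29 - 35*(-646/43) = 29 + 22610/43 = 23857/43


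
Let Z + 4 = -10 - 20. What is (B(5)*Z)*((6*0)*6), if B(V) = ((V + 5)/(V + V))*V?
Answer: 0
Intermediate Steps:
B(V) = 5/2 + V/2 (B(V) = ((5 + V)/((2*V)))*V = ((5 + V)*(1/(2*V)))*V = ((5 + V)/(2*V))*V = 5/2 + V/2)
Z = -34 (Z = -4 + (-10 - 20) = -4 - 30 = -34)
(B(5)*Z)*((6*0)*6) = ((5/2 + (½)*5)*(-34))*((6*0)*6) = ((5/2 + 5/2)*(-34))*(0*6) = (5*(-34))*0 = -170*0 = 0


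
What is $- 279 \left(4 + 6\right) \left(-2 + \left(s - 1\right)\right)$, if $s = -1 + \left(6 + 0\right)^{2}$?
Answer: $-89280$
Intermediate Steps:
$s = 35$ ($s = -1 + 6^{2} = -1 + 36 = 35$)
$- 279 \left(4 + 6\right) \left(-2 + \left(s - 1\right)\right) = - 279 \left(4 + 6\right) \left(-2 + \left(35 - 1\right)\right) = - 279 \cdot 10 \left(-2 + \left(35 - 1\right)\right) = - 279 \cdot 10 \left(-2 + 34\right) = - 279 \cdot 10 \cdot 32 = \left(-279\right) 320 = -89280$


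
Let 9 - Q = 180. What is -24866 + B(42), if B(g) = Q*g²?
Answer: -326510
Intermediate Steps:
Q = -171 (Q = 9 - 1*180 = 9 - 180 = -171)
B(g) = -171*g²
-24866 + B(42) = -24866 - 171*42² = -24866 - 171*1764 = -24866 - 301644 = -326510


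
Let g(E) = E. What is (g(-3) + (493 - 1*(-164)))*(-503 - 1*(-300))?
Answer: -132762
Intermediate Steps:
(g(-3) + (493 - 1*(-164)))*(-503 - 1*(-300)) = (-3 + (493 - 1*(-164)))*(-503 - 1*(-300)) = (-3 + (493 + 164))*(-503 + 300) = (-3 + 657)*(-203) = 654*(-203) = -132762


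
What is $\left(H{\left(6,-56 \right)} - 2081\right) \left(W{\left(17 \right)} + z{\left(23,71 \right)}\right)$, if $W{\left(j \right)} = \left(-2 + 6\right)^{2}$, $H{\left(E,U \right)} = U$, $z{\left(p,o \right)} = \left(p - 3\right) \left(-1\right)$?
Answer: $8548$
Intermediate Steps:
$z{\left(p,o \right)} = 3 - p$ ($z{\left(p,o \right)} = \left(-3 + p\right) \left(-1\right) = 3 - p$)
$W{\left(j \right)} = 16$ ($W{\left(j \right)} = 4^{2} = 16$)
$\left(H{\left(6,-56 \right)} - 2081\right) \left(W{\left(17 \right)} + z{\left(23,71 \right)}\right) = \left(-56 - 2081\right) \left(16 + \left(3 - 23\right)\right) = - 2137 \left(16 + \left(3 - 23\right)\right) = - 2137 \left(16 - 20\right) = \left(-2137\right) \left(-4\right) = 8548$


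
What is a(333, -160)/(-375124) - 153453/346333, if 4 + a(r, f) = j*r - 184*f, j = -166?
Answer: -24306982893/64958910146 ≈ -0.37419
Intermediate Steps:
a(r, f) = -4 - 184*f - 166*r (a(r, f) = -4 + (-166*r - 184*f) = -4 + (-184*f - 166*r) = -4 - 184*f - 166*r)
a(333, -160)/(-375124) - 153453/346333 = (-4 - 184*(-160) - 166*333)/(-375124) - 153453/346333 = (-4 + 29440 - 55278)*(-1/375124) - 153453*1/346333 = -25842*(-1/375124) - 153453/346333 = 12921/187562 - 153453/346333 = -24306982893/64958910146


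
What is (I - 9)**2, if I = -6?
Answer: 225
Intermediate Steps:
(I - 9)**2 = (-6 - 9)**2 = (-15)**2 = 225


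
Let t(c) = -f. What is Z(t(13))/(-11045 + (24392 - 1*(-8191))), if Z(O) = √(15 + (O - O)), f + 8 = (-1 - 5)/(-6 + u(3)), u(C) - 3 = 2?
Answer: √15/21538 ≈ 0.00017982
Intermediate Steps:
u(C) = 5 (u(C) = 3 + 2 = 5)
f = -2 (f = -8 + (-1 - 5)/(-6 + 5) = -8 - 6/(-1) = -8 - 6*(-1) = -8 + 6 = -2)
t(c) = 2 (t(c) = -1*(-2) = 2)
Z(O) = √15 (Z(O) = √(15 + 0) = √15)
Z(t(13))/(-11045 + (24392 - 1*(-8191))) = √15/(-11045 + (24392 - 1*(-8191))) = √15/(-11045 + (24392 + 8191)) = √15/(-11045 + 32583) = √15/21538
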